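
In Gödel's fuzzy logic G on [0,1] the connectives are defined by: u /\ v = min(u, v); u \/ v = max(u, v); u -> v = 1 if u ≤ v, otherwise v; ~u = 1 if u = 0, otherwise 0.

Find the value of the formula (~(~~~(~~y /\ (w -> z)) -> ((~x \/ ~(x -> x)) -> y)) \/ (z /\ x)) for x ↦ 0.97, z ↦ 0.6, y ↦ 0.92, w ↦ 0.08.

~y: Gödel ¬ of 0.92 = 0 (operand ≠ 0)
~~y: Gödel ¬ of 0 = 1 (operand is 0)
(w -> z): 0.08 ≤ 0.6, so result = 1
(~~y /\ (w -> z)) = min(1, 1) = 1
~(~~y /\ (w -> z)): Gödel ¬ of 1 = 0 (operand ≠ 0)
~~(~~y /\ (w -> z)): Gödel ¬ of 0 = 1 (operand is 0)
~~~(~~y /\ (w -> z)): Gödel ¬ of 1 = 0 (operand ≠ 0)
~x: Gödel ¬ of 0.97 = 0 (operand ≠ 0)
(x -> x): 0.97 ≤ 0.97, so result = 1
~(x -> x): Gödel ¬ of 1 = 0 (operand ≠ 0)
(~x \/ ~(x -> x)) = max(0, 0) = 0
((~x \/ ~(x -> x)) -> y): 0 ≤ 0.92, so result = 1
(~~~(~~y /\ (w -> z)) -> ((~x \/ ~(x -> x)) -> y)): 0 ≤ 1, so result = 1
~(~~~(~~y /\ (w -> z)) -> ((~x \/ ~(x -> x)) -> y)): Gödel ¬ of 1 = 0 (operand ≠ 0)
(z /\ x) = min(0.6, 0.97) = 0.6
(~(~~~(~~y /\ (w -> z)) -> ((~x \/ ~(x -> x)) -> y)) \/ (z /\ x)) = max(0, 0.6) = 0.6

0.60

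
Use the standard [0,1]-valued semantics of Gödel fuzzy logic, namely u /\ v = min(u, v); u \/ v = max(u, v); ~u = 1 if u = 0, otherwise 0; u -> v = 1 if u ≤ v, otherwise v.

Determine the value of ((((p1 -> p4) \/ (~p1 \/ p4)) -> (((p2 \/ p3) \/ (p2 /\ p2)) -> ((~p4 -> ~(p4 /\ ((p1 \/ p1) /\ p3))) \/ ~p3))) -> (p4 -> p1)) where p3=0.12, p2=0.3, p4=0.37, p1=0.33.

0.33

(p1 -> p4): 0.33 ≤ 0.37, so result = 1
~p1: Gödel ¬ of 0.33 = 0 (operand ≠ 0)
(~p1 \/ p4) = max(0, 0.37) = 0.37
((p1 -> p4) \/ (~p1 \/ p4)) = max(1, 0.37) = 1
(p2 \/ p3) = max(0.3, 0.12) = 0.3
(p2 /\ p2) = min(0.3, 0.3) = 0.3
((p2 \/ p3) \/ (p2 /\ p2)) = max(0.3, 0.3) = 0.3
~p4: Gödel ¬ of 0.37 = 0 (operand ≠ 0)
(p1 \/ p1) = max(0.33, 0.33) = 0.33
((p1 \/ p1) /\ p3) = min(0.33, 0.12) = 0.12
(p4 /\ ((p1 \/ p1) /\ p3)) = min(0.37, 0.12) = 0.12
~(p4 /\ ((p1 \/ p1) /\ p3)): Gödel ¬ of 0.12 = 0 (operand ≠ 0)
(~p4 -> ~(p4 /\ ((p1 \/ p1) /\ p3))): 0 ≤ 0, so result = 1
~p3: Gödel ¬ of 0.12 = 0 (operand ≠ 0)
((~p4 -> ~(p4 /\ ((p1 \/ p1) /\ p3))) \/ ~p3) = max(1, 0) = 1
(((p2 \/ p3) \/ (p2 /\ p2)) -> ((~p4 -> ~(p4 /\ ((p1 \/ p1) /\ p3))) \/ ~p3)): 0.3 ≤ 1, so result = 1
(((p1 -> p4) \/ (~p1 \/ p4)) -> (((p2 \/ p3) \/ (p2 /\ p2)) -> ((~p4 -> ~(p4 /\ ((p1 \/ p1) /\ p3))) \/ ~p3))): 1 ≤ 1, so result = 1
(p4 -> p1): 0.37 > 0.33, so result = 0.33
((((p1 -> p4) \/ (~p1 \/ p4)) -> (((p2 \/ p3) \/ (p2 /\ p2)) -> ((~p4 -> ~(p4 /\ ((p1 \/ p1) /\ p3))) \/ ~p3))) -> (p4 -> p1)): 1 > 0.33, so result = 0.33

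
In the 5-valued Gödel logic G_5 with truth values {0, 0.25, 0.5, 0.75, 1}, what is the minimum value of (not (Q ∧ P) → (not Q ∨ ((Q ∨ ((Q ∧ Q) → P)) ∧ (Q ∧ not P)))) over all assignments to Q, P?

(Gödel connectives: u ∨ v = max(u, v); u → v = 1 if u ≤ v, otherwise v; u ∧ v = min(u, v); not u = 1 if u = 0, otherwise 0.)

The minimum is attained at Q = 0.25, P = 0:
  (Q ∧ P) = min(0.25, 0) = 0
  not (Q ∧ P): Gödel ¬ of 0 = 1 (operand is 0)
  not Q: Gödel ¬ of 0.25 = 0 (operand ≠ 0)
  (Q ∧ Q) = min(0.25, 0.25) = 0.25
  ((Q ∧ Q) → P): 0.25 > 0, so result = 0
  (Q ∨ ((Q ∧ Q) → P)) = max(0.25, 0) = 0.25
  not P: Gödel ¬ of 0 = 1 (operand is 0)
  (Q ∧ not P) = min(0.25, 1) = 0.25
  ((Q ∨ ((Q ∧ Q) → P)) ∧ (Q ∧ not P)) = min(0.25, 0.25) = 0.25
  (not Q ∨ ((Q ∨ ((Q ∧ Q) → P)) ∧ (Q ∧ not P))) = max(0, 0.25) = 0.25
  (not (Q ∧ P) → (not Q ∨ ((Q ∨ ((Q ∧ Q) → P)) ∧ (Q ∧ not P)))): 1 > 0.25, so result = 0.25
Checking all 25 assignments confirms none give a value below 0.25.

0.25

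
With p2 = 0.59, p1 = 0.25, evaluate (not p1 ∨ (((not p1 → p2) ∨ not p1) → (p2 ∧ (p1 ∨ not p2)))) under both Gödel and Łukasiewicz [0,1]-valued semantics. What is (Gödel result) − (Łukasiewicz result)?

-0.50

Gödel evaluation:
  not p1: Gödel ¬ of 0.25 = 0 (operand ≠ 0)
  not p1: Gödel ¬ of 0.25 = 0 (operand ≠ 0)
  (not p1 → p2): 0 ≤ 0.59, so result = 1
  not p1: Gödel ¬ of 0.25 = 0 (operand ≠ 0)
  ((not p1 → p2) ∨ not p1) = max(1, 0) = 1
  not p2: Gödel ¬ of 0.59 = 0 (operand ≠ 0)
  (p1 ∨ not p2) = max(0.25, 0) = 0.25
  (p2 ∧ (p1 ∨ not p2)) = min(0.59, 0.25) = 0.25
  (((not p1 → p2) ∨ not p1) → (p2 ∧ (p1 ∨ not p2))): 1 > 0.25, so result = 0.25
  (not p1 ∨ (((not p1 → p2) ∨ not p1) → (p2 ∧ (p1 ∨ not p2)))) = max(0, 0.25) = 0.25
  Gödel value = 0.25
Łukasiewicz evaluation:
  not p1: Łukasiewicz ¬ gives 1 − 0.25 = 0.75
  not p1: Łukasiewicz ¬ gives 1 − 0.25 = 0.75
  (not p1 → p2): min(1, 1 − 0.75 + 0.59) = 0.84
  not p1: Łukasiewicz ¬ gives 1 − 0.25 = 0.75
  ((not p1 → p2) ∨ not p1) = max(0.84, 0.75) = 0.84
  not p2: Łukasiewicz ¬ gives 1 − 0.59 = 0.41
  (p1 ∨ not p2) = max(0.25, 0.41) = 0.41
  (p2 ∧ (p1 ∨ not p2)) = min(0.59, 0.41) = 0.41
  (((not p1 → p2) ∨ not p1) → (p2 ∧ (p1 ∨ not p2))): min(1, 1 − 0.84 + 0.41) = 0.57
  (not p1 ∨ (((not p1 → p2) ∨ not p1) → (p2 ∧ (p1 ∨ not p2)))) = max(0.75, 0.57) = 0.75
  Łukasiewicz value = 0.75
Difference: 0.25 − 0.75 = -0.50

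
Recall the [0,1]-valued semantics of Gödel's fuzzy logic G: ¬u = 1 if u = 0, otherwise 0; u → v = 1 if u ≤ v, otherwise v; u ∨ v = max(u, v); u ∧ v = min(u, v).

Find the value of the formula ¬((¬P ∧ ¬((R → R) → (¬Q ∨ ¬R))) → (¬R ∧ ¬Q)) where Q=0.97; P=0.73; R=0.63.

¬P: Gödel ¬ of 0.73 = 0 (operand ≠ 0)
(R → R): 0.63 ≤ 0.63, so result = 1
¬Q: Gödel ¬ of 0.97 = 0 (operand ≠ 0)
¬R: Gödel ¬ of 0.63 = 0 (operand ≠ 0)
(¬Q ∨ ¬R) = max(0, 0) = 0
((R → R) → (¬Q ∨ ¬R)): 1 > 0, so result = 0
¬((R → R) → (¬Q ∨ ¬R)): Gödel ¬ of 0 = 1 (operand is 0)
(¬P ∧ ¬((R → R) → (¬Q ∨ ¬R))) = min(0, 1) = 0
¬R: Gödel ¬ of 0.63 = 0 (operand ≠ 0)
¬Q: Gödel ¬ of 0.97 = 0 (operand ≠ 0)
(¬R ∧ ¬Q) = min(0, 0) = 0
((¬P ∧ ¬((R → R) → (¬Q ∨ ¬R))) → (¬R ∧ ¬Q)): 0 ≤ 0, so result = 1
¬((¬P ∧ ¬((R → R) → (¬Q ∨ ¬R))) → (¬R ∧ ¬Q)): Gödel ¬ of 1 = 0 (operand ≠ 0)

0.00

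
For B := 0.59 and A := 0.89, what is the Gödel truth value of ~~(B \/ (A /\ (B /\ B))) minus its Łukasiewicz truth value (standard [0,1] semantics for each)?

0.41

Gödel evaluation:
  (B /\ B) = min(0.59, 0.59) = 0.59
  (A /\ (B /\ B)) = min(0.89, 0.59) = 0.59
  (B \/ (A /\ (B /\ B))) = max(0.59, 0.59) = 0.59
  ~(B \/ (A /\ (B /\ B))): Gödel ¬ of 0.59 = 0 (operand ≠ 0)
  ~~(B \/ (A /\ (B /\ B))): Gödel ¬ of 0 = 1 (operand is 0)
  Gödel value = 1
Łukasiewicz evaluation:
  (B /\ B) = min(0.59, 0.59) = 0.59
  (A /\ (B /\ B)) = min(0.89, 0.59) = 0.59
  (B \/ (A /\ (B /\ B))) = max(0.59, 0.59) = 0.59
  ~(B \/ (A /\ (B /\ B))): Łukasiewicz ¬ gives 1 − 0.59 = 0.41
  ~~(B \/ (A /\ (B /\ B))): Łukasiewicz ¬ gives 1 − 0.41 = 0.59
  Łukasiewicz value = 0.59
Difference: 1 − 0.59 = 0.41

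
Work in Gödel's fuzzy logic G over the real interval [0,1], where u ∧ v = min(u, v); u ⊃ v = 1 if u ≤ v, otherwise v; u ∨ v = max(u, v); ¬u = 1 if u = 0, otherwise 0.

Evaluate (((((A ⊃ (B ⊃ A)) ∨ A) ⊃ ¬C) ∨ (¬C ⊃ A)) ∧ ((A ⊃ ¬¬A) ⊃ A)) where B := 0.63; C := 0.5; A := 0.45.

0.45

(B ⊃ A): 0.63 > 0.45, so result = 0.45
(A ⊃ (B ⊃ A)): 0.45 ≤ 0.45, so result = 1
((A ⊃ (B ⊃ A)) ∨ A) = max(1, 0.45) = 1
¬C: Gödel ¬ of 0.5 = 0 (operand ≠ 0)
(((A ⊃ (B ⊃ A)) ∨ A) ⊃ ¬C): 1 > 0, so result = 0
¬C: Gödel ¬ of 0.5 = 0 (operand ≠ 0)
(¬C ⊃ A): 0 ≤ 0.45, so result = 1
((((A ⊃ (B ⊃ A)) ∨ A) ⊃ ¬C) ∨ (¬C ⊃ A)) = max(0, 1) = 1
¬A: Gödel ¬ of 0.45 = 0 (operand ≠ 0)
¬¬A: Gödel ¬ of 0 = 1 (operand is 0)
(A ⊃ ¬¬A): 0.45 ≤ 1, so result = 1
((A ⊃ ¬¬A) ⊃ A): 1 > 0.45, so result = 0.45
(((((A ⊃ (B ⊃ A)) ∨ A) ⊃ ¬C) ∨ (¬C ⊃ A)) ∧ ((A ⊃ ¬¬A) ⊃ A)) = min(1, 0.45) = 0.45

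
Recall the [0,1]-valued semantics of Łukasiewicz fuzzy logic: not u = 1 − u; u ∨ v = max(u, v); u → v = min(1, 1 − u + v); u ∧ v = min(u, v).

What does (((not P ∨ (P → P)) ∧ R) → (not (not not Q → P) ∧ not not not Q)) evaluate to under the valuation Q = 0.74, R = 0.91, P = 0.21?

0.35

not P: Łukasiewicz ¬ gives 1 − 0.21 = 0.79
(P → P): min(1, 1 − 0.21 + 0.21) = 1
(not P ∨ (P → P)) = max(0.79, 1) = 1
((not P ∨ (P → P)) ∧ R) = min(1, 0.91) = 0.91
not Q: Łukasiewicz ¬ gives 1 − 0.74 = 0.26
not not Q: Łukasiewicz ¬ gives 1 − 0.26 = 0.74
(not not Q → P): min(1, 1 − 0.74 + 0.21) = 0.47
not (not not Q → P): Łukasiewicz ¬ gives 1 − 0.47 = 0.53
not Q: Łukasiewicz ¬ gives 1 − 0.74 = 0.26
not not Q: Łukasiewicz ¬ gives 1 − 0.26 = 0.74
not not not Q: Łukasiewicz ¬ gives 1 − 0.74 = 0.26
(not (not not Q → P) ∧ not not not Q) = min(0.53, 0.26) = 0.26
(((not P ∨ (P → P)) ∧ R) → (not (not not Q → P) ∧ not not not Q)): min(1, 1 − 0.91 + 0.26) = 0.35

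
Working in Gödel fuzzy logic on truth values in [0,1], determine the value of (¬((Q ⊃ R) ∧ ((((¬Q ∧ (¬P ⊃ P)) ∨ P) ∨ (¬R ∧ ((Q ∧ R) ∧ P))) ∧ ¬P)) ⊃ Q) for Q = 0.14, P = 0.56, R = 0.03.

0.14

(Q ⊃ R): 0.14 > 0.03, so result = 0.03
¬Q: Gödel ¬ of 0.14 = 0 (operand ≠ 0)
¬P: Gödel ¬ of 0.56 = 0 (operand ≠ 0)
(¬P ⊃ P): 0 ≤ 0.56, so result = 1
(¬Q ∧ (¬P ⊃ P)) = min(0, 1) = 0
((¬Q ∧ (¬P ⊃ P)) ∨ P) = max(0, 0.56) = 0.56
¬R: Gödel ¬ of 0.03 = 0 (operand ≠ 0)
(Q ∧ R) = min(0.14, 0.03) = 0.03
((Q ∧ R) ∧ P) = min(0.03, 0.56) = 0.03
(¬R ∧ ((Q ∧ R) ∧ P)) = min(0, 0.03) = 0
(((¬Q ∧ (¬P ⊃ P)) ∨ P) ∨ (¬R ∧ ((Q ∧ R) ∧ P))) = max(0.56, 0) = 0.56
¬P: Gödel ¬ of 0.56 = 0 (operand ≠ 0)
((((¬Q ∧ (¬P ⊃ P)) ∨ P) ∨ (¬R ∧ ((Q ∧ R) ∧ P))) ∧ ¬P) = min(0.56, 0) = 0
((Q ⊃ R) ∧ ((((¬Q ∧ (¬P ⊃ P)) ∨ P) ∨ (¬R ∧ ((Q ∧ R) ∧ P))) ∧ ¬P)) = min(0.03, 0) = 0
¬((Q ⊃ R) ∧ ((((¬Q ∧ (¬P ⊃ P)) ∨ P) ∨ (¬R ∧ ((Q ∧ R) ∧ P))) ∧ ¬P)): Gödel ¬ of 0 = 1 (operand is 0)
(¬((Q ⊃ R) ∧ ((((¬Q ∧ (¬P ⊃ P)) ∨ P) ∨ (¬R ∧ ((Q ∧ R) ∧ P))) ∧ ¬P)) ⊃ Q): 1 > 0.14, so result = 0.14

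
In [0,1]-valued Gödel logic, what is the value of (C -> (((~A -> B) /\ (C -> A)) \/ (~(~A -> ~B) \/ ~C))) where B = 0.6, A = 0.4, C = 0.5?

0.40

~A: Gödel ¬ of 0.4 = 0 (operand ≠ 0)
(~A -> B): 0 ≤ 0.6, so result = 1
(C -> A): 0.5 > 0.4, so result = 0.4
((~A -> B) /\ (C -> A)) = min(1, 0.4) = 0.4
~A: Gödel ¬ of 0.4 = 0 (operand ≠ 0)
~B: Gödel ¬ of 0.6 = 0 (operand ≠ 0)
(~A -> ~B): 0 ≤ 0, so result = 1
~(~A -> ~B): Gödel ¬ of 1 = 0 (operand ≠ 0)
~C: Gödel ¬ of 0.5 = 0 (operand ≠ 0)
(~(~A -> ~B) \/ ~C) = max(0, 0) = 0
(((~A -> B) /\ (C -> A)) \/ (~(~A -> ~B) \/ ~C)) = max(0.4, 0) = 0.4
(C -> (((~A -> B) /\ (C -> A)) \/ (~(~A -> ~B) \/ ~C))): 0.5 > 0.4, so result = 0.4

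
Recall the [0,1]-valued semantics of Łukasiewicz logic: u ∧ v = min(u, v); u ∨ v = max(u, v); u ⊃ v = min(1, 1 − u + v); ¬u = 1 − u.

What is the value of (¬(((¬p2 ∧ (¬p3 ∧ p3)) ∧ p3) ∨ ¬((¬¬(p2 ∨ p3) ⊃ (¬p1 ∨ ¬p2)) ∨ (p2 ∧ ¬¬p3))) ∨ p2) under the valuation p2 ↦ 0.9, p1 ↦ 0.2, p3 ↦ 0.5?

¬p2: Łukasiewicz ¬ gives 1 − 0.9 = 0.1
¬p3: Łukasiewicz ¬ gives 1 − 0.5 = 0.5
(¬p3 ∧ p3) = min(0.5, 0.5) = 0.5
(¬p2 ∧ (¬p3 ∧ p3)) = min(0.1, 0.5) = 0.1
((¬p2 ∧ (¬p3 ∧ p3)) ∧ p3) = min(0.1, 0.5) = 0.1
(p2 ∨ p3) = max(0.9, 0.5) = 0.9
¬(p2 ∨ p3): Łukasiewicz ¬ gives 1 − 0.9 = 0.1
¬¬(p2 ∨ p3): Łukasiewicz ¬ gives 1 − 0.1 = 0.9
¬p1: Łukasiewicz ¬ gives 1 − 0.2 = 0.8
¬p2: Łukasiewicz ¬ gives 1 − 0.9 = 0.1
(¬p1 ∨ ¬p2) = max(0.8, 0.1) = 0.8
(¬¬(p2 ∨ p3) ⊃ (¬p1 ∨ ¬p2)): min(1, 1 − 0.9 + 0.8) = 0.9
¬p3: Łukasiewicz ¬ gives 1 − 0.5 = 0.5
¬¬p3: Łukasiewicz ¬ gives 1 − 0.5 = 0.5
(p2 ∧ ¬¬p3) = min(0.9, 0.5) = 0.5
((¬¬(p2 ∨ p3) ⊃ (¬p1 ∨ ¬p2)) ∨ (p2 ∧ ¬¬p3)) = max(0.9, 0.5) = 0.9
¬((¬¬(p2 ∨ p3) ⊃ (¬p1 ∨ ¬p2)) ∨ (p2 ∧ ¬¬p3)): Łukasiewicz ¬ gives 1 − 0.9 = 0.1
(((¬p2 ∧ (¬p3 ∧ p3)) ∧ p3) ∨ ¬((¬¬(p2 ∨ p3) ⊃ (¬p1 ∨ ¬p2)) ∨ (p2 ∧ ¬¬p3))) = max(0.1, 0.1) = 0.1
¬(((¬p2 ∧ (¬p3 ∧ p3)) ∧ p3) ∨ ¬((¬¬(p2 ∨ p3) ⊃ (¬p1 ∨ ¬p2)) ∨ (p2 ∧ ¬¬p3))): Łukasiewicz ¬ gives 1 − 0.1 = 0.9
(¬(((¬p2 ∧ (¬p3 ∧ p3)) ∧ p3) ∨ ¬((¬¬(p2 ∨ p3) ⊃ (¬p1 ∨ ¬p2)) ∨ (p2 ∧ ¬¬p3))) ∨ p2) = max(0.9, 0.9) = 0.9

0.90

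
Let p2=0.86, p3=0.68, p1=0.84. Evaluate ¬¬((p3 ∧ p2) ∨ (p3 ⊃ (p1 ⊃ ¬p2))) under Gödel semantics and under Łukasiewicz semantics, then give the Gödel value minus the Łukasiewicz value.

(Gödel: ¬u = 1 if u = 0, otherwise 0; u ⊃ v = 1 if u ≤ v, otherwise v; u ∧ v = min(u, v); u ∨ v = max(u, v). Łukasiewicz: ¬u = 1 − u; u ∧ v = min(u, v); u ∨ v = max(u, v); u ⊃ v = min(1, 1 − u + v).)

Gödel evaluation:
  (p3 ∧ p2) = min(0.68, 0.86) = 0.68
  ¬p2: Gödel ¬ of 0.86 = 0 (operand ≠ 0)
  (p1 ⊃ ¬p2): 0.84 > 0, so result = 0
  (p3 ⊃ (p1 ⊃ ¬p2)): 0.68 > 0, so result = 0
  ((p3 ∧ p2) ∨ (p3 ⊃ (p1 ⊃ ¬p2))) = max(0.68, 0) = 0.68
  ¬((p3 ∧ p2) ∨ (p3 ⊃ (p1 ⊃ ¬p2))): Gödel ¬ of 0.68 = 0 (operand ≠ 0)
  ¬¬((p3 ∧ p2) ∨ (p3 ⊃ (p1 ⊃ ¬p2))): Gödel ¬ of 0 = 1 (operand is 0)
  Gödel value = 1
Łukasiewicz evaluation:
  (p3 ∧ p2) = min(0.68, 0.86) = 0.68
  ¬p2: Łukasiewicz ¬ gives 1 − 0.86 = 0.14
  (p1 ⊃ ¬p2): min(1, 1 − 0.84 + 0.14) = 0.3
  (p3 ⊃ (p1 ⊃ ¬p2)): min(1, 1 − 0.68 + 0.3) = 0.62
  ((p3 ∧ p2) ∨ (p3 ⊃ (p1 ⊃ ¬p2))) = max(0.68, 0.62) = 0.68
  ¬((p3 ∧ p2) ∨ (p3 ⊃ (p1 ⊃ ¬p2))): Łukasiewicz ¬ gives 1 − 0.68 = 0.32
  ¬¬((p3 ∧ p2) ∨ (p3 ⊃ (p1 ⊃ ¬p2))): Łukasiewicz ¬ gives 1 − 0.32 = 0.68
  Łukasiewicz value = 0.68
Difference: 1 − 0.68 = 0.32

0.32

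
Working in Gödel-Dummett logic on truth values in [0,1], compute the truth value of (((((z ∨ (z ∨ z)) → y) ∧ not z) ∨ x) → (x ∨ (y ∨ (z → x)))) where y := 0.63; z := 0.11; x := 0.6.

(z ∨ z) = max(0.11, 0.11) = 0.11
(z ∨ (z ∨ z)) = max(0.11, 0.11) = 0.11
((z ∨ (z ∨ z)) → y): 0.11 ≤ 0.63, so result = 1
not z: Gödel ¬ of 0.11 = 0 (operand ≠ 0)
(((z ∨ (z ∨ z)) → y) ∧ not z) = min(1, 0) = 0
((((z ∨ (z ∨ z)) → y) ∧ not z) ∨ x) = max(0, 0.6) = 0.6
(z → x): 0.11 ≤ 0.6, so result = 1
(y ∨ (z → x)) = max(0.63, 1) = 1
(x ∨ (y ∨ (z → x))) = max(0.6, 1) = 1
(((((z ∨ (z ∨ z)) → y) ∧ not z) ∨ x) → (x ∨ (y ∨ (z → x)))): 0.6 ≤ 1, so result = 1

1.00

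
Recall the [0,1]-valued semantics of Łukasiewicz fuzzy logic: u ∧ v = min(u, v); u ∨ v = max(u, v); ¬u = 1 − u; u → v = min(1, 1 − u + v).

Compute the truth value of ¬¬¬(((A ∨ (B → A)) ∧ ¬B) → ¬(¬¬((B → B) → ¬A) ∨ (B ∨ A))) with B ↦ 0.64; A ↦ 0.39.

0.00

(B → A): min(1, 1 − 0.64 + 0.39) = 0.75
(A ∨ (B → A)) = max(0.39, 0.75) = 0.75
¬B: Łukasiewicz ¬ gives 1 − 0.64 = 0.36
((A ∨ (B → A)) ∧ ¬B) = min(0.75, 0.36) = 0.36
(B → B): min(1, 1 − 0.64 + 0.64) = 1
¬A: Łukasiewicz ¬ gives 1 − 0.39 = 0.61
((B → B) → ¬A): min(1, 1 − 1 + 0.61) = 0.61
¬((B → B) → ¬A): Łukasiewicz ¬ gives 1 − 0.61 = 0.39
¬¬((B → B) → ¬A): Łukasiewicz ¬ gives 1 − 0.39 = 0.61
(B ∨ A) = max(0.64, 0.39) = 0.64
(¬¬((B → B) → ¬A) ∨ (B ∨ A)) = max(0.61, 0.64) = 0.64
¬(¬¬((B → B) → ¬A) ∨ (B ∨ A)): Łukasiewicz ¬ gives 1 − 0.64 = 0.36
(((A ∨ (B → A)) ∧ ¬B) → ¬(¬¬((B → B) → ¬A) ∨ (B ∨ A))): min(1, 1 − 0.36 + 0.36) = 1
¬(((A ∨ (B → A)) ∧ ¬B) → ¬(¬¬((B → B) → ¬A) ∨ (B ∨ A))): Łukasiewicz ¬ gives 1 − 1 = 0
¬¬(((A ∨ (B → A)) ∧ ¬B) → ¬(¬¬((B → B) → ¬A) ∨ (B ∨ A))): Łukasiewicz ¬ gives 1 − 0 = 1
¬¬¬(((A ∨ (B → A)) ∧ ¬B) → ¬(¬¬((B → B) → ¬A) ∨ (B ∨ A))): Łukasiewicz ¬ gives 1 − 1 = 0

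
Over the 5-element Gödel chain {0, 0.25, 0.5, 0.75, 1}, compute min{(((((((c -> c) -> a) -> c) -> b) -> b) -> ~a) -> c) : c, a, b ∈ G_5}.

0.00

The minimum is attained at c = 0, a = 0, b = 0:
  (c -> c): 0 ≤ 0, so result = 1
  ((c -> c) -> a): 1 > 0, so result = 0
  (((c -> c) -> a) -> c): 0 ≤ 0, so result = 1
  ((((c -> c) -> a) -> c) -> b): 1 > 0, so result = 0
  (((((c -> c) -> a) -> c) -> b) -> b): 0 ≤ 0, so result = 1
  ~a: Gödel ¬ of 0 = 1 (operand is 0)
  ((((((c -> c) -> a) -> c) -> b) -> b) -> ~a): 1 ≤ 1, so result = 1
  (((((((c -> c) -> a) -> c) -> b) -> b) -> ~a) -> c): 1 > 0, so result = 0
Checking all 125 assignments confirms none give a value below 0.00.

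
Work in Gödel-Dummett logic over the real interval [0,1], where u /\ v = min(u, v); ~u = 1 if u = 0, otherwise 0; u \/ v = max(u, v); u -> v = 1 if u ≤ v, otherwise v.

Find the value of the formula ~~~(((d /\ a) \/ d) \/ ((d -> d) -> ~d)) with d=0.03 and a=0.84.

(d /\ a) = min(0.03, 0.84) = 0.03
((d /\ a) \/ d) = max(0.03, 0.03) = 0.03
(d -> d): 0.03 ≤ 0.03, so result = 1
~d: Gödel ¬ of 0.03 = 0 (operand ≠ 0)
((d -> d) -> ~d): 1 > 0, so result = 0
(((d /\ a) \/ d) \/ ((d -> d) -> ~d)) = max(0.03, 0) = 0.03
~(((d /\ a) \/ d) \/ ((d -> d) -> ~d)): Gödel ¬ of 0.03 = 0 (operand ≠ 0)
~~(((d /\ a) \/ d) \/ ((d -> d) -> ~d)): Gödel ¬ of 0 = 1 (operand is 0)
~~~(((d /\ a) \/ d) \/ ((d -> d) -> ~d)): Gödel ¬ of 1 = 0 (operand ≠ 0)

0.00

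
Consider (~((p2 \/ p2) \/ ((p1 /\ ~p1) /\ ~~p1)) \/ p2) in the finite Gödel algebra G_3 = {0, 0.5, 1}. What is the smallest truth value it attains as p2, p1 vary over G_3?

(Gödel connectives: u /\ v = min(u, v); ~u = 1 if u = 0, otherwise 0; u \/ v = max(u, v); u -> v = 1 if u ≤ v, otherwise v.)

The minimum is attained at p2 = 0.5, p1 = 0:
  (p2 \/ p2) = max(0.5, 0.5) = 0.5
  ~p1: Gödel ¬ of 0 = 1 (operand is 0)
  (p1 /\ ~p1) = min(0, 1) = 0
  ~p1: Gödel ¬ of 0 = 1 (operand is 0)
  ~~p1: Gödel ¬ of 1 = 0 (operand ≠ 0)
  ((p1 /\ ~p1) /\ ~~p1) = min(0, 0) = 0
  ((p2 \/ p2) \/ ((p1 /\ ~p1) /\ ~~p1)) = max(0.5, 0) = 0.5
  ~((p2 \/ p2) \/ ((p1 /\ ~p1) /\ ~~p1)): Gödel ¬ of 0.5 = 0 (operand ≠ 0)
  (~((p2 \/ p2) \/ ((p1 /\ ~p1) /\ ~~p1)) \/ p2) = max(0, 0.5) = 0.5
Checking all 9 assignments confirms none give a value below 0.50.

0.50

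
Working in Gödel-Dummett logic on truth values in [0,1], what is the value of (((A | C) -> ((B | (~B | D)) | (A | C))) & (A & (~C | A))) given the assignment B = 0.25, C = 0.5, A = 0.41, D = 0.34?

(A | C) = max(0.41, 0.5) = 0.5
~B: Gödel ¬ of 0.25 = 0 (operand ≠ 0)
(~B | D) = max(0, 0.34) = 0.34
(B | (~B | D)) = max(0.25, 0.34) = 0.34
(A | C) = max(0.41, 0.5) = 0.5
((B | (~B | D)) | (A | C)) = max(0.34, 0.5) = 0.5
((A | C) -> ((B | (~B | D)) | (A | C))): 0.5 ≤ 0.5, so result = 1
~C: Gödel ¬ of 0.5 = 0 (operand ≠ 0)
(~C | A) = max(0, 0.41) = 0.41
(A & (~C | A)) = min(0.41, 0.41) = 0.41
(((A | C) -> ((B | (~B | D)) | (A | C))) & (A & (~C | A))) = min(1, 0.41) = 0.41

0.41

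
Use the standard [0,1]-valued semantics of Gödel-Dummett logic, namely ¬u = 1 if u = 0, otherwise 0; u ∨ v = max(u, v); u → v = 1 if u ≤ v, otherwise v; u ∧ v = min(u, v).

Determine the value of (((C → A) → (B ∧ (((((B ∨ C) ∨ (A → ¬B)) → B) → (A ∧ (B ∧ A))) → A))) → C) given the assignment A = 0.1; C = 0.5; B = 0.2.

(C → A): 0.5 > 0.1, so result = 0.1
(B ∨ C) = max(0.2, 0.5) = 0.5
¬B: Gödel ¬ of 0.2 = 0 (operand ≠ 0)
(A → ¬B): 0.1 > 0, so result = 0
((B ∨ C) ∨ (A → ¬B)) = max(0.5, 0) = 0.5
(((B ∨ C) ∨ (A → ¬B)) → B): 0.5 > 0.2, so result = 0.2
(B ∧ A) = min(0.2, 0.1) = 0.1
(A ∧ (B ∧ A)) = min(0.1, 0.1) = 0.1
((((B ∨ C) ∨ (A → ¬B)) → B) → (A ∧ (B ∧ A))): 0.2 > 0.1, so result = 0.1
(((((B ∨ C) ∨ (A → ¬B)) → B) → (A ∧ (B ∧ A))) → A): 0.1 ≤ 0.1, so result = 1
(B ∧ (((((B ∨ C) ∨ (A → ¬B)) → B) → (A ∧ (B ∧ A))) → A)) = min(0.2, 1) = 0.2
((C → A) → (B ∧ (((((B ∨ C) ∨ (A → ¬B)) → B) → (A ∧ (B ∧ A))) → A))): 0.1 ≤ 0.2, so result = 1
(((C → A) → (B ∧ (((((B ∨ C) ∨ (A → ¬B)) → B) → (A ∧ (B ∧ A))) → A))) → C): 1 > 0.5, so result = 0.5

0.50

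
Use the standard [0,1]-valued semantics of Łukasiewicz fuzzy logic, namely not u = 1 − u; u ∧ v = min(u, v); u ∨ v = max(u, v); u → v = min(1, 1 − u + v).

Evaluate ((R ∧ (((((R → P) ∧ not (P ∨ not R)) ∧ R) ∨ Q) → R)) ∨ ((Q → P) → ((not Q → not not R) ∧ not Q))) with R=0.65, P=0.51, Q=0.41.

(R → P): min(1, 1 − 0.65 + 0.51) = 0.86
not R: Łukasiewicz ¬ gives 1 − 0.65 = 0.35
(P ∨ not R) = max(0.51, 0.35) = 0.51
not (P ∨ not R): Łukasiewicz ¬ gives 1 − 0.51 = 0.49
((R → P) ∧ not (P ∨ not R)) = min(0.86, 0.49) = 0.49
(((R → P) ∧ not (P ∨ not R)) ∧ R) = min(0.49, 0.65) = 0.49
((((R → P) ∧ not (P ∨ not R)) ∧ R) ∨ Q) = max(0.49, 0.41) = 0.49
(((((R → P) ∧ not (P ∨ not R)) ∧ R) ∨ Q) → R): min(1, 1 − 0.49 + 0.65) = 1
(R ∧ (((((R → P) ∧ not (P ∨ not R)) ∧ R) ∨ Q) → R)) = min(0.65, 1) = 0.65
(Q → P): min(1, 1 − 0.41 + 0.51) = 1
not Q: Łukasiewicz ¬ gives 1 − 0.41 = 0.59
not R: Łukasiewicz ¬ gives 1 − 0.65 = 0.35
not not R: Łukasiewicz ¬ gives 1 − 0.35 = 0.65
(not Q → not not R): min(1, 1 − 0.59 + 0.65) = 1
not Q: Łukasiewicz ¬ gives 1 − 0.41 = 0.59
((not Q → not not R) ∧ not Q) = min(1, 0.59) = 0.59
((Q → P) → ((not Q → not not R) ∧ not Q)): min(1, 1 − 1 + 0.59) = 0.59
((R ∧ (((((R → P) ∧ not (P ∨ not R)) ∧ R) ∨ Q) → R)) ∨ ((Q → P) → ((not Q → not not R) ∧ not Q))) = max(0.65, 0.59) = 0.65

0.65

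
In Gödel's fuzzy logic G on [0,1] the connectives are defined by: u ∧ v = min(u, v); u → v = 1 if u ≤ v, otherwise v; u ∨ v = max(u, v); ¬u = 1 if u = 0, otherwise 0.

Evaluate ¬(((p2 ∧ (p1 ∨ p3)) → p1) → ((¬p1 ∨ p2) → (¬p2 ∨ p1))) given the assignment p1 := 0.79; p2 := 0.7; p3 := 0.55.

(p1 ∨ p3) = max(0.79, 0.55) = 0.79
(p2 ∧ (p1 ∨ p3)) = min(0.7, 0.79) = 0.7
((p2 ∧ (p1 ∨ p3)) → p1): 0.7 ≤ 0.79, so result = 1
¬p1: Gödel ¬ of 0.79 = 0 (operand ≠ 0)
(¬p1 ∨ p2) = max(0, 0.7) = 0.7
¬p2: Gödel ¬ of 0.7 = 0 (operand ≠ 0)
(¬p2 ∨ p1) = max(0, 0.79) = 0.79
((¬p1 ∨ p2) → (¬p2 ∨ p1)): 0.7 ≤ 0.79, so result = 1
(((p2 ∧ (p1 ∨ p3)) → p1) → ((¬p1 ∨ p2) → (¬p2 ∨ p1))): 1 ≤ 1, so result = 1
¬(((p2 ∧ (p1 ∨ p3)) → p1) → ((¬p1 ∨ p2) → (¬p2 ∨ p1))): Gödel ¬ of 1 = 0 (operand ≠ 0)

0.00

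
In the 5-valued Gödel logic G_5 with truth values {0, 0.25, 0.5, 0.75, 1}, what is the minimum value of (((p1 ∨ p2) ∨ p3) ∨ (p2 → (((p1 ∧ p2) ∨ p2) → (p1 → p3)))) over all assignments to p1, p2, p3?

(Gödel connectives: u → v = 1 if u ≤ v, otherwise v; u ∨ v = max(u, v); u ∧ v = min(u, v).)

0.25

The minimum is attained at p1 = 0.25, p2 = 0.25, p3 = 0:
  (p1 ∨ p2) = max(0.25, 0.25) = 0.25
  ((p1 ∨ p2) ∨ p3) = max(0.25, 0) = 0.25
  (p1 ∧ p2) = min(0.25, 0.25) = 0.25
  ((p1 ∧ p2) ∨ p2) = max(0.25, 0.25) = 0.25
  (p1 → p3): 0.25 > 0, so result = 0
  (((p1 ∧ p2) ∨ p2) → (p1 → p3)): 0.25 > 0, so result = 0
  (p2 → (((p1 ∧ p2) ∨ p2) → (p1 → p3))): 0.25 > 0, so result = 0
  (((p1 ∨ p2) ∨ p3) ∨ (p2 → (((p1 ∧ p2) ∨ p2) → (p1 → p3)))) = max(0.25, 0) = 0.25
Checking all 125 assignments confirms none give a value below 0.25.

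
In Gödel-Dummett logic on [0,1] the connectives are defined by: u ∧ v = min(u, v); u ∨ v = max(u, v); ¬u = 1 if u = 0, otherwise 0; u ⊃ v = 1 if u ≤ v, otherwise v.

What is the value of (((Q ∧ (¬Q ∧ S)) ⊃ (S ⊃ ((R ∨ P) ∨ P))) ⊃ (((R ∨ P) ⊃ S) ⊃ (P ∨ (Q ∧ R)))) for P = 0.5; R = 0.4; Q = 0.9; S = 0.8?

¬Q: Gödel ¬ of 0.9 = 0 (operand ≠ 0)
(¬Q ∧ S) = min(0, 0.8) = 0
(Q ∧ (¬Q ∧ S)) = min(0.9, 0) = 0
(R ∨ P) = max(0.4, 0.5) = 0.5
((R ∨ P) ∨ P) = max(0.5, 0.5) = 0.5
(S ⊃ ((R ∨ P) ∨ P)): 0.8 > 0.5, so result = 0.5
((Q ∧ (¬Q ∧ S)) ⊃ (S ⊃ ((R ∨ P) ∨ P))): 0 ≤ 0.5, so result = 1
(R ∨ P) = max(0.4, 0.5) = 0.5
((R ∨ P) ⊃ S): 0.5 ≤ 0.8, so result = 1
(Q ∧ R) = min(0.9, 0.4) = 0.4
(P ∨ (Q ∧ R)) = max(0.5, 0.4) = 0.5
(((R ∨ P) ⊃ S) ⊃ (P ∨ (Q ∧ R))): 1 > 0.5, so result = 0.5
(((Q ∧ (¬Q ∧ S)) ⊃ (S ⊃ ((R ∨ P) ∨ P))) ⊃ (((R ∨ P) ⊃ S) ⊃ (P ∨ (Q ∧ R)))): 1 > 0.5, so result = 0.5

0.50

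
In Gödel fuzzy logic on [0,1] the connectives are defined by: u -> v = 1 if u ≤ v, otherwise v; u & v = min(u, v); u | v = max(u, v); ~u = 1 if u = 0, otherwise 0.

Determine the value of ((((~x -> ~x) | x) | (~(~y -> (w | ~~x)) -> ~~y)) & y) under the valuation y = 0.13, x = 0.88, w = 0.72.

0.13

~x: Gödel ¬ of 0.88 = 0 (operand ≠ 0)
~x: Gödel ¬ of 0.88 = 0 (operand ≠ 0)
(~x -> ~x): 0 ≤ 0, so result = 1
((~x -> ~x) | x) = max(1, 0.88) = 1
~y: Gödel ¬ of 0.13 = 0 (operand ≠ 0)
~x: Gödel ¬ of 0.88 = 0 (operand ≠ 0)
~~x: Gödel ¬ of 0 = 1 (operand is 0)
(w | ~~x) = max(0.72, 1) = 1
(~y -> (w | ~~x)): 0 ≤ 1, so result = 1
~(~y -> (w | ~~x)): Gödel ¬ of 1 = 0 (operand ≠ 0)
~y: Gödel ¬ of 0.13 = 0 (operand ≠ 0)
~~y: Gödel ¬ of 0 = 1 (operand is 0)
(~(~y -> (w | ~~x)) -> ~~y): 0 ≤ 1, so result = 1
(((~x -> ~x) | x) | (~(~y -> (w | ~~x)) -> ~~y)) = max(1, 1) = 1
((((~x -> ~x) | x) | (~(~y -> (w | ~~x)) -> ~~y)) & y) = min(1, 0.13) = 0.13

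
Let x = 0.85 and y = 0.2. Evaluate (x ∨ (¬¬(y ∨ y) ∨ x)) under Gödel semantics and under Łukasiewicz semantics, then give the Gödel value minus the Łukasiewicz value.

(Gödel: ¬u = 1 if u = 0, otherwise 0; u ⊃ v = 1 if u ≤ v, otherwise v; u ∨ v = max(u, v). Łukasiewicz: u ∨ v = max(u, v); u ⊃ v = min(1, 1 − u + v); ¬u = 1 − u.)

0.15

Gödel evaluation:
  (y ∨ y) = max(0.2, 0.2) = 0.2
  ¬(y ∨ y): Gödel ¬ of 0.2 = 0 (operand ≠ 0)
  ¬¬(y ∨ y): Gödel ¬ of 0 = 1 (operand is 0)
  (¬¬(y ∨ y) ∨ x) = max(1, 0.85) = 1
  (x ∨ (¬¬(y ∨ y) ∨ x)) = max(0.85, 1) = 1
  Gödel value = 1
Łukasiewicz evaluation:
  (y ∨ y) = max(0.2, 0.2) = 0.2
  ¬(y ∨ y): Łukasiewicz ¬ gives 1 − 0.2 = 0.8
  ¬¬(y ∨ y): Łukasiewicz ¬ gives 1 − 0.8 = 0.2
  (¬¬(y ∨ y) ∨ x) = max(0.2, 0.85) = 0.85
  (x ∨ (¬¬(y ∨ y) ∨ x)) = max(0.85, 0.85) = 0.85
  Łukasiewicz value = 0.85
Difference: 1 − 0.85 = 0.15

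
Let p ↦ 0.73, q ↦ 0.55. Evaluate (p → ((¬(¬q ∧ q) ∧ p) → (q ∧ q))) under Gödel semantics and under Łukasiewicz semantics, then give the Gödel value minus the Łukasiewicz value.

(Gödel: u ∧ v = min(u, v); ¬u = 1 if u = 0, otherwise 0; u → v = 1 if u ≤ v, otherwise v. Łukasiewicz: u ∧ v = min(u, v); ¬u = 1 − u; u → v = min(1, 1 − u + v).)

Gödel evaluation:
  ¬q: Gödel ¬ of 0.55 = 0 (operand ≠ 0)
  (¬q ∧ q) = min(0, 0.55) = 0
  ¬(¬q ∧ q): Gödel ¬ of 0 = 1 (operand is 0)
  (¬(¬q ∧ q) ∧ p) = min(1, 0.73) = 0.73
  (q ∧ q) = min(0.55, 0.55) = 0.55
  ((¬(¬q ∧ q) ∧ p) → (q ∧ q)): 0.73 > 0.55, so result = 0.55
  (p → ((¬(¬q ∧ q) ∧ p) → (q ∧ q))): 0.73 > 0.55, so result = 0.55
  Gödel value = 0.55
Łukasiewicz evaluation:
  ¬q: Łukasiewicz ¬ gives 1 − 0.55 = 0.45
  (¬q ∧ q) = min(0.45, 0.55) = 0.45
  ¬(¬q ∧ q): Łukasiewicz ¬ gives 1 − 0.45 = 0.55
  (¬(¬q ∧ q) ∧ p) = min(0.55, 0.73) = 0.55
  (q ∧ q) = min(0.55, 0.55) = 0.55
  ((¬(¬q ∧ q) ∧ p) → (q ∧ q)): min(1, 1 − 0.55 + 0.55) = 1
  (p → ((¬(¬q ∧ q) ∧ p) → (q ∧ q))): min(1, 1 − 0.73 + 1) = 1
  Łukasiewicz value = 1
Difference: 0.55 − 1 = -0.45

-0.45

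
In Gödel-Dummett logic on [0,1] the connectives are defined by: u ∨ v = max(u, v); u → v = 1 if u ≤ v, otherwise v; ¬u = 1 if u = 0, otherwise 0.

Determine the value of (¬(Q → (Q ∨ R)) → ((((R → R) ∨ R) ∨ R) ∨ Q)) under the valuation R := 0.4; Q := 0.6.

1.00

(Q ∨ R) = max(0.6, 0.4) = 0.6
(Q → (Q ∨ R)): 0.6 ≤ 0.6, so result = 1
¬(Q → (Q ∨ R)): Gödel ¬ of 1 = 0 (operand ≠ 0)
(R → R): 0.4 ≤ 0.4, so result = 1
((R → R) ∨ R) = max(1, 0.4) = 1
(((R → R) ∨ R) ∨ R) = max(1, 0.4) = 1
((((R → R) ∨ R) ∨ R) ∨ Q) = max(1, 0.6) = 1
(¬(Q → (Q ∨ R)) → ((((R → R) ∨ R) ∨ R) ∨ Q)): 0 ≤ 1, so result = 1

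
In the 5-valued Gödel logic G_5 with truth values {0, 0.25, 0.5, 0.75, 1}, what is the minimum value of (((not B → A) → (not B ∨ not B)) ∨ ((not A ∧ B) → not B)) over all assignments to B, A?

0.00

The minimum is attained at B = 0.25, A = 0:
  not B: Gödel ¬ of 0.25 = 0 (operand ≠ 0)
  (not B → A): 0 ≤ 0, so result = 1
  not B: Gödel ¬ of 0.25 = 0 (operand ≠ 0)
  not B: Gödel ¬ of 0.25 = 0 (operand ≠ 0)
  (not B ∨ not B) = max(0, 0) = 0
  ((not B → A) → (not B ∨ not B)): 1 > 0, so result = 0
  not A: Gödel ¬ of 0 = 1 (operand is 0)
  (not A ∧ B) = min(1, 0.25) = 0.25
  not B: Gödel ¬ of 0.25 = 0 (operand ≠ 0)
  ((not A ∧ B) → not B): 0.25 > 0, so result = 0
  (((not B → A) → (not B ∨ not B)) ∨ ((not A ∧ B) → not B)) = max(0, 0) = 0
Checking all 25 assignments confirms none give a value below 0.00.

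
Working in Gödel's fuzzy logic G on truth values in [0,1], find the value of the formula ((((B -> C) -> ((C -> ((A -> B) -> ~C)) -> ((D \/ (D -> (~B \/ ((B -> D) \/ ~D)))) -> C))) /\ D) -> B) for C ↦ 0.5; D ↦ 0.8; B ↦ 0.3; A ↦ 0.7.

(B -> C): 0.3 ≤ 0.5, so result = 1
(A -> B): 0.7 > 0.3, so result = 0.3
~C: Gödel ¬ of 0.5 = 0 (operand ≠ 0)
((A -> B) -> ~C): 0.3 > 0, so result = 0
(C -> ((A -> B) -> ~C)): 0.5 > 0, so result = 0
~B: Gödel ¬ of 0.3 = 0 (operand ≠ 0)
(B -> D): 0.3 ≤ 0.8, so result = 1
~D: Gödel ¬ of 0.8 = 0 (operand ≠ 0)
((B -> D) \/ ~D) = max(1, 0) = 1
(~B \/ ((B -> D) \/ ~D)) = max(0, 1) = 1
(D -> (~B \/ ((B -> D) \/ ~D))): 0.8 ≤ 1, so result = 1
(D \/ (D -> (~B \/ ((B -> D) \/ ~D)))) = max(0.8, 1) = 1
((D \/ (D -> (~B \/ ((B -> D) \/ ~D)))) -> C): 1 > 0.5, so result = 0.5
((C -> ((A -> B) -> ~C)) -> ((D \/ (D -> (~B \/ ((B -> D) \/ ~D)))) -> C)): 0 ≤ 0.5, so result = 1
((B -> C) -> ((C -> ((A -> B) -> ~C)) -> ((D \/ (D -> (~B \/ ((B -> D) \/ ~D)))) -> C))): 1 ≤ 1, so result = 1
(((B -> C) -> ((C -> ((A -> B) -> ~C)) -> ((D \/ (D -> (~B \/ ((B -> D) \/ ~D)))) -> C))) /\ D) = min(1, 0.8) = 0.8
((((B -> C) -> ((C -> ((A -> B) -> ~C)) -> ((D \/ (D -> (~B \/ ((B -> D) \/ ~D)))) -> C))) /\ D) -> B): 0.8 > 0.3, so result = 0.3

0.30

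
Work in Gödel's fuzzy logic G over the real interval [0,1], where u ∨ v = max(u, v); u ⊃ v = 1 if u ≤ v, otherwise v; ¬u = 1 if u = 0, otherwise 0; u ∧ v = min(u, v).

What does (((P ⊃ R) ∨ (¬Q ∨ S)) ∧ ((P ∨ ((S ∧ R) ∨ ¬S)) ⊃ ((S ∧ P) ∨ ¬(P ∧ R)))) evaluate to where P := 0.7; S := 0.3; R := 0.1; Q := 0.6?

0.30

(P ⊃ R): 0.7 > 0.1, so result = 0.1
¬Q: Gödel ¬ of 0.6 = 0 (operand ≠ 0)
(¬Q ∨ S) = max(0, 0.3) = 0.3
((P ⊃ R) ∨ (¬Q ∨ S)) = max(0.1, 0.3) = 0.3
(S ∧ R) = min(0.3, 0.1) = 0.1
¬S: Gödel ¬ of 0.3 = 0 (operand ≠ 0)
((S ∧ R) ∨ ¬S) = max(0.1, 0) = 0.1
(P ∨ ((S ∧ R) ∨ ¬S)) = max(0.7, 0.1) = 0.7
(S ∧ P) = min(0.3, 0.7) = 0.3
(P ∧ R) = min(0.7, 0.1) = 0.1
¬(P ∧ R): Gödel ¬ of 0.1 = 0 (operand ≠ 0)
((S ∧ P) ∨ ¬(P ∧ R)) = max(0.3, 0) = 0.3
((P ∨ ((S ∧ R) ∨ ¬S)) ⊃ ((S ∧ P) ∨ ¬(P ∧ R))): 0.7 > 0.3, so result = 0.3
(((P ⊃ R) ∨ (¬Q ∨ S)) ∧ ((P ∨ ((S ∧ R) ∨ ¬S)) ⊃ ((S ∧ P) ∨ ¬(P ∧ R)))) = min(0.3, 0.3) = 0.3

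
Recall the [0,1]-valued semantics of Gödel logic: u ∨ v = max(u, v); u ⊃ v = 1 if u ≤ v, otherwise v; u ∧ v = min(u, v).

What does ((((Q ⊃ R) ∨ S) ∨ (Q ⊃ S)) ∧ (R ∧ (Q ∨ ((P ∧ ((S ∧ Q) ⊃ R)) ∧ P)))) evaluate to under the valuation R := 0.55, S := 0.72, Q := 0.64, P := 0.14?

0.55

(Q ⊃ R): 0.64 > 0.55, so result = 0.55
((Q ⊃ R) ∨ S) = max(0.55, 0.72) = 0.72
(Q ⊃ S): 0.64 ≤ 0.72, so result = 1
(((Q ⊃ R) ∨ S) ∨ (Q ⊃ S)) = max(0.72, 1) = 1
(S ∧ Q) = min(0.72, 0.64) = 0.64
((S ∧ Q) ⊃ R): 0.64 > 0.55, so result = 0.55
(P ∧ ((S ∧ Q) ⊃ R)) = min(0.14, 0.55) = 0.14
((P ∧ ((S ∧ Q) ⊃ R)) ∧ P) = min(0.14, 0.14) = 0.14
(Q ∨ ((P ∧ ((S ∧ Q) ⊃ R)) ∧ P)) = max(0.64, 0.14) = 0.64
(R ∧ (Q ∨ ((P ∧ ((S ∧ Q) ⊃ R)) ∧ P))) = min(0.55, 0.64) = 0.55
((((Q ⊃ R) ∨ S) ∨ (Q ⊃ S)) ∧ (R ∧ (Q ∨ ((P ∧ ((S ∧ Q) ⊃ R)) ∧ P)))) = min(1, 0.55) = 0.55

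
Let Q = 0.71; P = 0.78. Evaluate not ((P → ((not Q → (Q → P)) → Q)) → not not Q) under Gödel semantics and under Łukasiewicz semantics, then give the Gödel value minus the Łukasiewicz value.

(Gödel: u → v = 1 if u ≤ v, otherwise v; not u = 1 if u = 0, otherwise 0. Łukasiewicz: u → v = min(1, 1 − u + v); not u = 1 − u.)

Gödel evaluation:
  not Q: Gödel ¬ of 0.71 = 0 (operand ≠ 0)
  (Q → P): 0.71 ≤ 0.78, so result = 1
  (not Q → (Q → P)): 0 ≤ 1, so result = 1
  ((not Q → (Q → P)) → Q): 1 > 0.71, so result = 0.71
  (P → ((not Q → (Q → P)) → Q)): 0.78 > 0.71, so result = 0.71
  not Q: Gödel ¬ of 0.71 = 0 (operand ≠ 0)
  not not Q: Gödel ¬ of 0 = 1 (operand is 0)
  ((P → ((not Q → (Q → P)) → Q)) → not not Q): 0.71 ≤ 1, so result = 1
  not ((P → ((not Q → (Q → P)) → Q)) → not not Q): Gödel ¬ of 1 = 0 (operand ≠ 0)
  Gödel value = 0
Łukasiewicz evaluation:
  not Q: Łukasiewicz ¬ gives 1 − 0.71 = 0.29
  (Q → P): min(1, 1 − 0.71 + 0.78) = 1
  (not Q → (Q → P)): min(1, 1 − 0.29 + 1) = 1
  ((not Q → (Q → P)) → Q): min(1, 1 − 1 + 0.71) = 0.71
  (P → ((not Q → (Q → P)) → Q)): min(1, 1 − 0.78 + 0.71) = 0.93
  not Q: Łukasiewicz ¬ gives 1 − 0.71 = 0.29
  not not Q: Łukasiewicz ¬ gives 1 − 0.29 = 0.71
  ((P → ((not Q → (Q → P)) → Q)) → not not Q): min(1, 1 − 0.93 + 0.71) = 0.78
  not ((P → ((not Q → (Q → P)) → Q)) → not not Q): Łukasiewicz ¬ gives 1 − 0.78 = 0.22
  Łukasiewicz value = 0.22
Difference: 0 − 0.22 = -0.22

-0.22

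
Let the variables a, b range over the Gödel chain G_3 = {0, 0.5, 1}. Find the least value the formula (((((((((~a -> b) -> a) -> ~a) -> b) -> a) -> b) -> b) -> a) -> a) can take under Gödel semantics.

0.50

The minimum is attained at a = 0.5, b = 0.5:
  ~a: Gödel ¬ of 0.5 = 0 (operand ≠ 0)
  (~a -> b): 0 ≤ 0.5, so result = 1
  ((~a -> b) -> a): 1 > 0.5, so result = 0.5
  ~a: Gödel ¬ of 0.5 = 0 (operand ≠ 0)
  (((~a -> b) -> a) -> ~a): 0.5 > 0, so result = 0
  ((((~a -> b) -> a) -> ~a) -> b): 0 ≤ 0.5, so result = 1
  (((((~a -> b) -> a) -> ~a) -> b) -> a): 1 > 0.5, so result = 0.5
  ((((((~a -> b) -> a) -> ~a) -> b) -> a) -> b): 0.5 ≤ 0.5, so result = 1
  (((((((~a -> b) -> a) -> ~a) -> b) -> a) -> b) -> b): 1 > 0.5, so result = 0.5
  ((((((((~a -> b) -> a) -> ~a) -> b) -> a) -> b) -> b) -> a): 0.5 ≤ 0.5, so result = 1
  (((((((((~a -> b) -> a) -> ~a) -> b) -> a) -> b) -> b) -> a) -> a): 1 > 0.5, so result = 0.5
Checking all 9 assignments confirms none give a value below 0.50.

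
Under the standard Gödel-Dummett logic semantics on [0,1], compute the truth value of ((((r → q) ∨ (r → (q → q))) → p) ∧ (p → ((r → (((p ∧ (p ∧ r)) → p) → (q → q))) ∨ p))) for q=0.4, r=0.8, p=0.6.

(r → q): 0.8 > 0.4, so result = 0.4
(q → q): 0.4 ≤ 0.4, so result = 1
(r → (q → q)): 0.8 ≤ 1, so result = 1
((r → q) ∨ (r → (q → q))) = max(0.4, 1) = 1
(((r → q) ∨ (r → (q → q))) → p): 1 > 0.6, so result = 0.6
(p ∧ r) = min(0.6, 0.8) = 0.6
(p ∧ (p ∧ r)) = min(0.6, 0.6) = 0.6
((p ∧ (p ∧ r)) → p): 0.6 ≤ 0.6, so result = 1
(q → q): 0.4 ≤ 0.4, so result = 1
(((p ∧ (p ∧ r)) → p) → (q → q)): 1 ≤ 1, so result = 1
(r → (((p ∧ (p ∧ r)) → p) → (q → q))): 0.8 ≤ 1, so result = 1
((r → (((p ∧ (p ∧ r)) → p) → (q → q))) ∨ p) = max(1, 0.6) = 1
(p → ((r → (((p ∧ (p ∧ r)) → p) → (q → q))) ∨ p)): 0.6 ≤ 1, so result = 1
((((r → q) ∨ (r → (q → q))) → p) ∧ (p → ((r → (((p ∧ (p ∧ r)) → p) → (q → q))) ∨ p))) = min(0.6, 1) = 0.6

0.60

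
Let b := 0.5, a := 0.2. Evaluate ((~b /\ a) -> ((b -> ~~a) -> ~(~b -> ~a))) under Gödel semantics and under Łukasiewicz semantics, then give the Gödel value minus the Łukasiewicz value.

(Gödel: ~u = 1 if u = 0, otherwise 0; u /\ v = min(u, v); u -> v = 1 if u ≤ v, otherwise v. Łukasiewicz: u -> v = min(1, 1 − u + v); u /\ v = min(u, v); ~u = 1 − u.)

0.00

Gödel evaluation:
  ~b: Gödel ¬ of 0.5 = 0 (operand ≠ 0)
  (~b /\ a) = min(0, 0.2) = 0
  ~a: Gödel ¬ of 0.2 = 0 (operand ≠ 0)
  ~~a: Gödel ¬ of 0 = 1 (operand is 0)
  (b -> ~~a): 0.5 ≤ 1, so result = 1
  ~b: Gödel ¬ of 0.5 = 0 (operand ≠ 0)
  ~a: Gödel ¬ of 0.2 = 0 (operand ≠ 0)
  (~b -> ~a): 0 ≤ 0, so result = 1
  ~(~b -> ~a): Gödel ¬ of 1 = 0 (operand ≠ 0)
  ((b -> ~~a) -> ~(~b -> ~a)): 1 > 0, so result = 0
  ((~b /\ a) -> ((b -> ~~a) -> ~(~b -> ~a))): 0 ≤ 0, so result = 1
  Gödel value = 1
Łukasiewicz evaluation:
  ~b: Łukasiewicz ¬ gives 1 − 0.5 = 0.5
  (~b /\ a) = min(0.5, 0.2) = 0.2
  ~a: Łukasiewicz ¬ gives 1 − 0.2 = 0.8
  ~~a: Łukasiewicz ¬ gives 1 − 0.8 = 0.2
  (b -> ~~a): min(1, 1 − 0.5 + 0.2) = 0.7
  ~b: Łukasiewicz ¬ gives 1 − 0.5 = 0.5
  ~a: Łukasiewicz ¬ gives 1 − 0.2 = 0.8
  (~b -> ~a): min(1, 1 − 0.5 + 0.8) = 1
  ~(~b -> ~a): Łukasiewicz ¬ gives 1 − 1 = 0
  ((b -> ~~a) -> ~(~b -> ~a)): min(1, 1 − 0.7 + 0) = 0.3
  ((~b /\ a) -> ((b -> ~~a) -> ~(~b -> ~a))): min(1, 1 − 0.2 + 0.3) = 1
  Łukasiewicz value = 1
Difference: 1 − 1 = 0.00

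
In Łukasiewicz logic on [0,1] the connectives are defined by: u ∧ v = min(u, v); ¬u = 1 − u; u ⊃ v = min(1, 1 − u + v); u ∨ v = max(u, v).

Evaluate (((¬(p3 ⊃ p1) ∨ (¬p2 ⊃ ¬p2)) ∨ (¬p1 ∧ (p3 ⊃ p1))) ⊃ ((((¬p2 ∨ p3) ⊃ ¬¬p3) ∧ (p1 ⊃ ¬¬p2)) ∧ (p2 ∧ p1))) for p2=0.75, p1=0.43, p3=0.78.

(p3 ⊃ p1): min(1, 1 − 0.78 + 0.43) = 0.65
¬(p3 ⊃ p1): Łukasiewicz ¬ gives 1 − 0.65 = 0.35
¬p2: Łukasiewicz ¬ gives 1 − 0.75 = 0.25
¬p2: Łukasiewicz ¬ gives 1 − 0.75 = 0.25
(¬p2 ⊃ ¬p2): min(1, 1 − 0.25 + 0.25) = 1
(¬(p3 ⊃ p1) ∨ (¬p2 ⊃ ¬p2)) = max(0.35, 1) = 1
¬p1: Łukasiewicz ¬ gives 1 − 0.43 = 0.57
(p3 ⊃ p1): min(1, 1 − 0.78 + 0.43) = 0.65
(¬p1 ∧ (p3 ⊃ p1)) = min(0.57, 0.65) = 0.57
((¬(p3 ⊃ p1) ∨ (¬p2 ⊃ ¬p2)) ∨ (¬p1 ∧ (p3 ⊃ p1))) = max(1, 0.57) = 1
¬p2: Łukasiewicz ¬ gives 1 − 0.75 = 0.25
(¬p2 ∨ p3) = max(0.25, 0.78) = 0.78
¬p3: Łukasiewicz ¬ gives 1 − 0.78 = 0.22
¬¬p3: Łukasiewicz ¬ gives 1 − 0.22 = 0.78
((¬p2 ∨ p3) ⊃ ¬¬p3): min(1, 1 − 0.78 + 0.78) = 1
¬p2: Łukasiewicz ¬ gives 1 − 0.75 = 0.25
¬¬p2: Łukasiewicz ¬ gives 1 − 0.25 = 0.75
(p1 ⊃ ¬¬p2): min(1, 1 − 0.43 + 0.75) = 1
(((¬p2 ∨ p3) ⊃ ¬¬p3) ∧ (p1 ⊃ ¬¬p2)) = min(1, 1) = 1
(p2 ∧ p1) = min(0.75, 0.43) = 0.43
((((¬p2 ∨ p3) ⊃ ¬¬p3) ∧ (p1 ⊃ ¬¬p2)) ∧ (p2 ∧ p1)) = min(1, 0.43) = 0.43
(((¬(p3 ⊃ p1) ∨ (¬p2 ⊃ ¬p2)) ∨ (¬p1 ∧ (p3 ⊃ p1))) ⊃ ((((¬p2 ∨ p3) ⊃ ¬¬p3) ∧ (p1 ⊃ ¬¬p2)) ∧ (p2 ∧ p1))): min(1, 1 − 1 + 0.43) = 0.43

0.43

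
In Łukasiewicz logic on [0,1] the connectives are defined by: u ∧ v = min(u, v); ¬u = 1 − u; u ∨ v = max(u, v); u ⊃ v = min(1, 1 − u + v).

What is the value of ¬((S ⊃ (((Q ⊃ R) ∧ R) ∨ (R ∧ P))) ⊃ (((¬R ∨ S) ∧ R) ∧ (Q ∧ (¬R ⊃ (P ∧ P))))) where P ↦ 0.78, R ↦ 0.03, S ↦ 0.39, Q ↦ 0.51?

0.61

(Q ⊃ R): min(1, 1 − 0.51 + 0.03) = 0.52
((Q ⊃ R) ∧ R) = min(0.52, 0.03) = 0.03
(R ∧ P) = min(0.03, 0.78) = 0.03
(((Q ⊃ R) ∧ R) ∨ (R ∧ P)) = max(0.03, 0.03) = 0.03
(S ⊃ (((Q ⊃ R) ∧ R) ∨ (R ∧ P))): min(1, 1 − 0.39 + 0.03) = 0.64
¬R: Łukasiewicz ¬ gives 1 − 0.03 = 0.97
(¬R ∨ S) = max(0.97, 0.39) = 0.97
((¬R ∨ S) ∧ R) = min(0.97, 0.03) = 0.03
¬R: Łukasiewicz ¬ gives 1 − 0.03 = 0.97
(P ∧ P) = min(0.78, 0.78) = 0.78
(¬R ⊃ (P ∧ P)): min(1, 1 − 0.97 + 0.78) = 0.81
(Q ∧ (¬R ⊃ (P ∧ P))) = min(0.51, 0.81) = 0.51
(((¬R ∨ S) ∧ R) ∧ (Q ∧ (¬R ⊃ (P ∧ P)))) = min(0.03, 0.51) = 0.03
((S ⊃ (((Q ⊃ R) ∧ R) ∨ (R ∧ P))) ⊃ (((¬R ∨ S) ∧ R) ∧ (Q ∧ (¬R ⊃ (P ∧ P))))): min(1, 1 − 0.64 + 0.03) = 0.39
¬((S ⊃ (((Q ⊃ R) ∧ R) ∨ (R ∧ P))) ⊃ (((¬R ∨ S) ∧ R) ∧ (Q ∧ (¬R ⊃ (P ∧ P))))): Łukasiewicz ¬ gives 1 − 0.39 = 0.61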